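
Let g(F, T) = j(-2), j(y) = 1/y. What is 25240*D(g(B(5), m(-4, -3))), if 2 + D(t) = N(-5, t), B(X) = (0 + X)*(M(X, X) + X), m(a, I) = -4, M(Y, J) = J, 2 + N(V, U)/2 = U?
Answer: -176680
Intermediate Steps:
N(V, U) = -4 + 2*U
B(X) = 2*X² (B(X) = (0 + X)*(X + X) = X*(2*X) = 2*X²)
j(y) = 1/y
g(F, T) = -½ (g(F, T) = 1/(-2) = -½)
D(t) = -6 + 2*t (D(t) = -2 + (-4 + 2*t) = -6 + 2*t)
25240*D(g(B(5), m(-4, -3))) = 25240*(-6 + 2*(-½)) = 25240*(-6 - 1) = 25240*(-7) = -176680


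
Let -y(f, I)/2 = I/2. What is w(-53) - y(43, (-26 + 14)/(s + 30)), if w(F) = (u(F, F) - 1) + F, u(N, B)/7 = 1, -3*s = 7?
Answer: -3937/83 ≈ -47.434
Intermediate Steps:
s = -7/3 (s = -1/3*7 = -7/3 ≈ -2.3333)
u(N, B) = 7 (u(N, B) = 7*1 = 7)
w(F) = 6 + F (w(F) = (7 - 1) + F = 6 + F)
y(f, I) = -I (y(f, I) = -2*I/2 = -I)
w(-53) - y(43, (-26 + 14)/(s + 30)) = (6 - 53) - (-1)*(-26 + 14)/(-7/3 + 30) = -47 - (-1)*(-12/83/3) = -47 - (-1)*(-12*3/83) = -47 - (-1)*(-36)/83 = -47 - 1*36/83 = -47 - 36/83 = -3937/83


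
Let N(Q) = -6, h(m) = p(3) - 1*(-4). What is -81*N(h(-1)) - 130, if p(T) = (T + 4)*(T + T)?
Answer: 356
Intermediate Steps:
p(T) = 2*T*(4 + T) (p(T) = (4 + T)*(2*T) = 2*T*(4 + T))
h(m) = 46 (h(m) = 2*3*(4 + 3) - 1*(-4) = 2*3*7 + 4 = 42 + 4 = 46)
-81*N(h(-1)) - 130 = -81*(-6) - 130 = 486 - 130 = 356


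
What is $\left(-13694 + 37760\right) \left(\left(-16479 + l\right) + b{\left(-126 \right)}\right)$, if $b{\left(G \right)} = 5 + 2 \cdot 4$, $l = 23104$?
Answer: $159750108$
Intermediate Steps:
$b{\left(G \right)} = 13$ ($b{\left(G \right)} = 5 + 8 = 13$)
$\left(-13694 + 37760\right) \left(\left(-16479 + l\right) + b{\left(-126 \right)}\right) = \left(-13694 + 37760\right) \left(\left(-16479 + 23104\right) + 13\right) = 24066 \left(6625 + 13\right) = 24066 \cdot 6638 = 159750108$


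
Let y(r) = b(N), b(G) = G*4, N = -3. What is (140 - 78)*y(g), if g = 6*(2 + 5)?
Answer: -744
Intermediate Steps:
b(G) = 4*G
g = 42 (g = 6*7 = 42)
y(r) = -12 (y(r) = 4*(-3) = -12)
(140 - 78)*y(g) = (140 - 78)*(-12) = 62*(-12) = -744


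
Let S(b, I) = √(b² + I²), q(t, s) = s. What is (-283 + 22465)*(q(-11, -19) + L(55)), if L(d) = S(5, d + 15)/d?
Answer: -421458 + 22182*√197/11 ≈ -3.9315e+5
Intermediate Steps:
S(b, I) = √(I² + b²)
L(d) = √(25 + (15 + d)²)/d (L(d) = √((d + 15)² + 5²)/d = √((15 + d)² + 25)/d = √(25 + (15 + d)²)/d)
(-283 + 22465)*(q(-11, -19) + L(55)) = (-283 + 22465)*(-19 + √(25 + (15 + 55)²)/55) = 22182*(-19 + √(25 + 70²)/55) = 22182*(-19 + √(25 + 4900)/55) = 22182*(-19 + √4925/55) = 22182*(-19 + (5*√197)/55) = 22182*(-19 + √197/11) = -421458 + 22182*√197/11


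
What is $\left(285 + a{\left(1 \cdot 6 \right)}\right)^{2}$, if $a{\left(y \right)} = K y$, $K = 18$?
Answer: $154449$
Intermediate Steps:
$a{\left(y \right)} = 18 y$
$\left(285 + a{\left(1 \cdot 6 \right)}\right)^{2} = \left(285 + 18 \cdot 1 \cdot 6\right)^{2} = \left(285 + 18 \cdot 6\right)^{2} = \left(285 + 108\right)^{2} = 393^{2} = 154449$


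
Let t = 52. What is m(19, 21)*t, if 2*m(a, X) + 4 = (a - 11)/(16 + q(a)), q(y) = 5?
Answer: -1976/21 ≈ -94.095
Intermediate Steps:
m(a, X) = -95/42 + a/42 (m(a, X) = -2 + ((a - 11)/(16 + 5))/2 = -2 + ((-11 + a)/21)/2 = -2 + ((-11 + a)*(1/21))/2 = -2 + (-11/21 + a/21)/2 = -2 + (-11/42 + a/42) = -95/42 + a/42)
m(19, 21)*t = (-95/42 + (1/42)*19)*52 = (-95/42 + 19/42)*52 = -38/21*52 = -1976/21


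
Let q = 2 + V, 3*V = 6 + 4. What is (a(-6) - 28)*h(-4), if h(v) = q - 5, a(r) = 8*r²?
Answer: 260/3 ≈ 86.667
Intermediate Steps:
V = 10/3 (V = (6 + 4)/3 = (⅓)*10 = 10/3 ≈ 3.3333)
q = 16/3 (q = 2 + 10/3 = 16/3 ≈ 5.3333)
h(v) = ⅓ (h(v) = 16/3 - 5 = ⅓)
(a(-6) - 28)*h(-4) = (8*(-6)² - 28)*(⅓) = (8*36 - 28)*(⅓) = (288 - 28)*(⅓) = 260*(⅓) = 260/3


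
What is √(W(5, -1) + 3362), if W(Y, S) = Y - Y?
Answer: 41*√2 ≈ 57.983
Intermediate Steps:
W(Y, S) = 0
√(W(5, -1) + 3362) = √(0 + 3362) = √3362 = 41*√2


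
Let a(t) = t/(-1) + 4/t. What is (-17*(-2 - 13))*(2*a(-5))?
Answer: 2142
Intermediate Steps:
a(t) = -t + 4/t (a(t) = t*(-1) + 4/t = -t + 4/t)
(-17*(-2 - 13))*(2*a(-5)) = (-17*(-2 - 13))*(2*(-1*(-5) + 4/(-5))) = (-17*(-15))*(2*(5 + 4*(-⅕))) = 255*(2*(5 - ⅘)) = 255*(2*(21/5)) = 255*(42/5) = 2142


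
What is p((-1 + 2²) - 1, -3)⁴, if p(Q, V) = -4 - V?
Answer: 1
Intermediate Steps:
p((-1 + 2²) - 1, -3)⁴ = (-4 - 1*(-3))⁴ = (-4 + 3)⁴ = (-1)⁴ = 1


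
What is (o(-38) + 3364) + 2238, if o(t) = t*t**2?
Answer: -49270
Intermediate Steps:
o(t) = t**3
(o(-38) + 3364) + 2238 = ((-38)**3 + 3364) + 2238 = (-54872 + 3364) + 2238 = -51508 + 2238 = -49270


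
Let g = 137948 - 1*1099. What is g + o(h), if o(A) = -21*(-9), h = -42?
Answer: 137038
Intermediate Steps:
g = 136849 (g = 137948 - 1099 = 136849)
o(A) = 189
g + o(h) = 136849 + 189 = 137038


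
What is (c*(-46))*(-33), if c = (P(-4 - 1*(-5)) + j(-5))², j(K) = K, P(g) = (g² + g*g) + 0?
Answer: 13662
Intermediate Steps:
P(g) = 2*g² (P(g) = (g² + g²) + 0 = 2*g² + 0 = 2*g²)
c = 9 (c = (2*(-4 - 1*(-5))² - 5)² = (2*(-4 + 5)² - 5)² = (2*1² - 5)² = (2*1 - 5)² = (2 - 5)² = (-3)² = 9)
(c*(-46))*(-33) = (9*(-46))*(-33) = -414*(-33) = 13662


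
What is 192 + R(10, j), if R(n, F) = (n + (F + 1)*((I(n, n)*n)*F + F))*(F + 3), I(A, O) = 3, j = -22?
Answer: -272116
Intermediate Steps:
R(n, F) = (3 + F)*(n + (1 + F)*(F + 3*F*n)) (R(n, F) = (n + (F + 1)*((3*n)*F + F))*(F + 3) = (n + (1 + F)*(3*F*n + F))*(3 + F) = (n + (1 + F)*(F + 3*F*n))*(3 + F) = (3 + F)*(n + (1 + F)*(F + 3*F*n)))
192 + R(10, j) = 192 + ((-22)³ + 3*(-22) + 3*10 + 4*(-22)² + 3*10*(-22)³ + 10*(-22)*10 + 12*10*(-22)²) = 192 + (-10648 - 66 + 30 + 4*484 + 3*10*(-10648) - 2200 + 12*10*484) = 192 + (-10648 - 66 + 30 + 1936 - 319440 - 2200 + 58080) = 192 - 272308 = -272116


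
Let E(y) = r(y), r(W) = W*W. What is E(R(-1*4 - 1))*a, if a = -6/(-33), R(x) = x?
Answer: 50/11 ≈ 4.5455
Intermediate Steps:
r(W) = W**2
E(y) = y**2
a = 2/11 (a = -6*(-1/33) = 2/11 ≈ 0.18182)
E(R(-1*4 - 1))*a = (-1*4 - 1)**2*(2/11) = (-4 - 1)**2*(2/11) = (-5)**2*(2/11) = 25*(2/11) = 50/11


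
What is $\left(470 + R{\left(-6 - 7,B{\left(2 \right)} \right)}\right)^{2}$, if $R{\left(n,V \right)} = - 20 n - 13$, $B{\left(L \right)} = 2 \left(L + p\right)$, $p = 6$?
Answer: $514089$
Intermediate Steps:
$B{\left(L \right)} = 12 + 2 L$ ($B{\left(L \right)} = 2 \left(L + 6\right) = 2 \left(6 + L\right) = 12 + 2 L$)
$R{\left(n,V \right)} = -13 - 20 n$
$\left(470 + R{\left(-6 - 7,B{\left(2 \right)} \right)}\right)^{2} = \left(470 - \left(13 + 20 \left(-6 - 7\right)\right)\right)^{2} = \left(470 - -247\right)^{2} = \left(470 + \left(-13 + 260\right)\right)^{2} = \left(470 + 247\right)^{2} = 717^{2} = 514089$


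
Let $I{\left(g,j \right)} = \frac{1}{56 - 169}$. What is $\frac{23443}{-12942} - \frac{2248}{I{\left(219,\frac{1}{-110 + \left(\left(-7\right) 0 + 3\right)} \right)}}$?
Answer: $\frac{3287555165}{12942} \approx 2.5402 \cdot 10^{5}$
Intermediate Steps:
$I{\left(g,j \right)} = - \frac{1}{113}$ ($I{\left(g,j \right)} = \frac{1}{-113} = - \frac{1}{113}$)
$\frac{23443}{-12942} - \frac{2248}{I{\left(219,\frac{1}{-110 + \left(\left(-7\right) 0 + 3\right)} \right)}} = \frac{23443}{-12942} - \frac{2248}{- \frac{1}{113}} = 23443 \left(- \frac{1}{12942}\right) - -254024 = - \frac{23443}{12942} + 254024 = \frac{3287555165}{12942}$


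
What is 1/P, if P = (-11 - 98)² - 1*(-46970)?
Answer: 1/58851 ≈ 1.6992e-5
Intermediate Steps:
P = 58851 (P = (-109)² + 46970 = 11881 + 46970 = 58851)
1/P = 1/58851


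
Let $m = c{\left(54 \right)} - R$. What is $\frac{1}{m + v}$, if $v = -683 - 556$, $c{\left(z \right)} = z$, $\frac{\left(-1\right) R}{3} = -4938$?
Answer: $- \frac{1}{15999} \approx -6.2504 \cdot 10^{-5}$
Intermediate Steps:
$R = 14814$ ($R = \left(-3\right) \left(-4938\right) = 14814$)
$v = -1239$
$m = -14760$ ($m = 54 - 14814 = -14760$)
$\frac{1}{m + v} = \frac{1}{-14760 - 1239} = \frac{1}{-15999} = - \frac{1}{15999}$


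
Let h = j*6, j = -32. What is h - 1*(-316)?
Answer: 124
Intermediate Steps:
h = -192 (h = -32*6 = -192)
h - 1*(-316) = -192 - 1*(-316) = -192 + 316 = 124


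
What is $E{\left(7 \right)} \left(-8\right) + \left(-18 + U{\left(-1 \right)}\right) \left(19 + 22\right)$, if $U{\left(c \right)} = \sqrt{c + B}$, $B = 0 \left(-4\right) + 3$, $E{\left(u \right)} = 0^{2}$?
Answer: $-738 + 41 \sqrt{2} \approx -680.02$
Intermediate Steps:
$E{\left(u \right)} = 0$
$B = 3$ ($B = 0 + 3 = 3$)
$U{\left(c \right)} = \sqrt{3 + c}$ ($U{\left(c \right)} = \sqrt{c + 3} = \sqrt{3 + c}$)
$E{\left(7 \right)} \left(-8\right) + \left(-18 + U{\left(-1 \right)}\right) \left(19 + 22\right) = 0 \left(-8\right) + \left(-18 + \sqrt{3 - 1}\right) \left(19 + 22\right) = 0 + \left(-18 + \sqrt{2}\right) 41 = 0 - \left(738 - 41 \sqrt{2}\right) = -738 + 41 \sqrt{2}$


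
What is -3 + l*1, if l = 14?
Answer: 11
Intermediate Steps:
-3 + l*1 = -3 + 14*1 = -3 + 14 = 11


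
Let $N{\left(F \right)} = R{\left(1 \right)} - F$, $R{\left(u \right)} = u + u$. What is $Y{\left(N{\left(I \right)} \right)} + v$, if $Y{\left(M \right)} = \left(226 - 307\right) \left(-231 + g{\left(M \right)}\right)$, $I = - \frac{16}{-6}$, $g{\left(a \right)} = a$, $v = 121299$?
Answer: $140064$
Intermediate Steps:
$R{\left(u \right)} = 2 u$
$I = \frac{8}{3}$ ($I = \left(-16\right) \left(- \frac{1}{6}\right) = \frac{8}{3} \approx 2.6667$)
$N{\left(F \right)} = 2 - F$ ($N{\left(F \right)} = 2 \cdot 1 - F = 2 - F$)
$Y{\left(M \right)} = 18711 - 81 M$ ($Y{\left(M \right)} = \left(226 - 307\right) \left(-231 + M\right) = - 81 \left(-231 + M\right) = 18711 - 81 M$)
$Y{\left(N{\left(I \right)} \right)} + v = \left(18711 - 81 \left(2 - \frac{8}{3}\right)\right) + 121299 = \left(18711 - -54\right) + 121299 = \left(18711 + 54\right) + 121299 = 18765 + 121299 = 140064$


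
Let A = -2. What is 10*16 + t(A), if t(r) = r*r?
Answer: 164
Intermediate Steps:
t(r) = r**2
10*16 + t(A) = 10*16 + (-2)**2 = 160 + 4 = 164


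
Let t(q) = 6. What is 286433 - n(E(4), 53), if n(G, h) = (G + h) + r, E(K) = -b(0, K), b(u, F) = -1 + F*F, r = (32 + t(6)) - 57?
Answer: 286414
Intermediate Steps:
r = -19 (r = (32 + 6) - 57 = 38 - 57 = -19)
b(u, F) = -1 + F**2
E(K) = 1 - K**2 (E(K) = -(-1 + K**2) = 1 - K**2)
n(G, h) = -19 + G + h (n(G, h) = (G + h) - 19 = -19 + G + h)
286433 - n(E(4), 53) = 286433 - (-19 + (1 - 1*4**2) + 53) = 286433 - (-19 + (1 - 1*16) + 53) = 286433 - (-19 + (1 - 16) + 53) = 286433 - (-19 - 15 + 53) = 286433 - 1*19 = 286433 - 19 = 286414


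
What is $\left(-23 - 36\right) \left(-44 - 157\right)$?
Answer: $11859$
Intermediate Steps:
$\left(-23 - 36\right) \left(-44 - 157\right) = \left(-23 - 36\right) \left(-201\right) = \left(-59\right) \left(-201\right) = 11859$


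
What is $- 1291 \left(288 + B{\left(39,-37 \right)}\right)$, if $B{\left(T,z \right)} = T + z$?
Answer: $-374390$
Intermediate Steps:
$- 1291 \left(288 + B{\left(39,-37 \right)}\right) = - 1291 \left(288 + \left(39 - 37\right)\right) = - 1291 \left(288 + 2\right) = \left(-1291\right) 290 = -374390$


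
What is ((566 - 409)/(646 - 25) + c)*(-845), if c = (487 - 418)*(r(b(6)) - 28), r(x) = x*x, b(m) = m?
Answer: -289791905/621 ≈ -4.6665e+5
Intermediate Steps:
r(x) = x²
c = 552 (c = (487 - 418)*(6² - 28) = 69*(36 - 28) = 69*8 = 552)
((566 - 409)/(646 - 25) + c)*(-845) = ((566 - 409)/(646 - 25) + 552)*(-845) = (157/621 + 552)*(-845) = (342949/621)*(-845) = -289791905/621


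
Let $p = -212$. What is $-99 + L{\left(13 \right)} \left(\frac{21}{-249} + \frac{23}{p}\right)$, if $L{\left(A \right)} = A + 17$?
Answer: $- \frac{921897}{8798} \approx -104.78$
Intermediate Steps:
$L{\left(A \right)} = 17 + A$
$-99 + L{\left(13 \right)} \left(\frac{21}{-249} + \frac{23}{p}\right) = -99 + \left(17 + 13\right) \left(\frac{21}{-249} + \frac{23}{-212}\right) = -99 + 30 \left(21 \left(- \frac{1}{249}\right) + 23 \left(- \frac{1}{212}\right)\right) = -99 + 30 \left(- \frac{7}{83} - \frac{23}{212}\right) = -99 + 30 \left(- \frac{3393}{17596}\right) = -99 - \frac{50895}{8798} = - \frac{921897}{8798}$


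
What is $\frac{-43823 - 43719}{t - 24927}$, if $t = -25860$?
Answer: $\frac{87542}{50787} \approx 1.7237$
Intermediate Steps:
$\frac{-43823 - 43719}{t - 24927} = \frac{-43823 - 43719}{-25860 - 24927} = - \frac{87542}{-50787} = \left(-87542\right) \left(- \frac{1}{50787}\right) = \frac{87542}{50787}$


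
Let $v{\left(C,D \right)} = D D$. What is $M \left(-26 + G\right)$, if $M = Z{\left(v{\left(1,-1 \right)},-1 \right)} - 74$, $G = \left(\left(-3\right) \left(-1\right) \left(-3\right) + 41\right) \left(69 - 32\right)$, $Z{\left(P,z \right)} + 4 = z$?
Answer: $-91482$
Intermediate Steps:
$v{\left(C,D \right)} = D^{2}$
$Z{\left(P,z \right)} = -4 + z$
$G = 1184$ ($G = \left(3 \left(-3\right) + 41\right) 37 = \left(-9 + 41\right) 37 = 32 \cdot 37 = 1184$)
$M = -79$ ($M = \left(-4 - 1\right) - 74 = -5 - 74 = -79$)
$M \left(-26 + G\right) = - 79 \left(-26 + 1184\right) = \left(-79\right) 1158 = -91482$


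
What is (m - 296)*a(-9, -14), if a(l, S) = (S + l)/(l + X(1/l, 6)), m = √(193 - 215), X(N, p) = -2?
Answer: -6808/11 + 23*I*√22/11 ≈ -618.91 + 9.8072*I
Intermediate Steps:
m = I*√22 (m = √(-22) = I*√22 ≈ 4.6904*I)
a(l, S) = (S + l)/(-2 + l) (a(l, S) = (S + l)/(l - 2) = (S + l)/(-2 + l))
(m - 296)*a(-9, -14) = (I*√22 - 296)*((-14 - 9)/(-2 - 9)) = (-296 + I*√22)*(-23/(-11)) = (-296 + I*√22)*(-1/11*(-23)) = (-296 + I*√22)*(23/11) = -6808/11 + 23*I*√22/11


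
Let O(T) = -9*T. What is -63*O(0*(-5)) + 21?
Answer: 21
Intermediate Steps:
-63*O(0*(-5)) + 21 = -(-567)*0*(-5) + 21 = -(-567)*0 + 21 = -63*0 + 21 = 0 + 21 = 21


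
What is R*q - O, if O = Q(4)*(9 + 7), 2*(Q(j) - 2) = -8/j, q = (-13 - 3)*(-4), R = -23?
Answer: -1488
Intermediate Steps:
q = 64 (q = -16*(-4) = 64)
Q(j) = 2 - 4/j (Q(j) = 2 + (-8/j)/2 = 2 - 4/j)
O = 16 (O = (2 - 4/4)*(9 + 7) = (2 - 4*¼)*16 = (2 - 1)*16 = 1*16 = 16)
R*q - O = -23*64 - 1*16 = -1472 - 16 = -1488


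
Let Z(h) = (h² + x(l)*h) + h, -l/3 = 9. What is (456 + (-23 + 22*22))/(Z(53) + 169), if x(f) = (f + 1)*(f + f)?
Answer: 917/77443 ≈ 0.011841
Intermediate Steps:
l = -27 (l = -3*9 = -27)
x(f) = 2*f*(1 + f) (x(f) = (1 + f)*(2*f) = 2*f*(1 + f))
Z(h) = h² + 1405*h (Z(h) = (h² + (2*(-27)*(1 - 27))*h) + h = (h² + (2*(-27)*(-26))*h) + h = (h² + 1404*h) + h = h² + 1405*h)
(456 + (-23 + 22*22))/(Z(53) + 169) = (456 + (-23 + 22*22))/(53*(1405 + 53) + 169) = (456 + (-23 + 484))/(53*1458 + 169) = (456 + 461)/(77274 + 169) = 917/77443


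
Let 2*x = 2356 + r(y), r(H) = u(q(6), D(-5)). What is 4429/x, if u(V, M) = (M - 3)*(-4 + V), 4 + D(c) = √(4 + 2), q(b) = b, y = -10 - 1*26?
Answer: 5186359/1371235 - 4429*√6/1371235 ≈ 3.7743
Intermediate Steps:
y = -36 (y = -10 - 26 = -36)
D(c) = -4 + √6 (D(c) = -4 + √(4 + 2) = -4 + √6)
u(V, M) = (-4 + V)*(-3 + M) (u(V, M) = (-3 + M)*(-4 + V) = (-4 + V)*(-3 + M))
r(H) = -14 + 2*√6 (r(H) = 12 - 4*(-4 + √6) - 3*6 + (-4 + √6)*6 = 12 + (16 - 4*√6) - 18 + (-24 + 6*√6) = -14 + 2*√6)
x = 1171 + √6 (x = (2356 + (-14 + 2*√6))/2 = (2342 + 2*√6)/2 = 1171 + √6 ≈ 1173.4)
4429/x = 4429/(1171 + √6)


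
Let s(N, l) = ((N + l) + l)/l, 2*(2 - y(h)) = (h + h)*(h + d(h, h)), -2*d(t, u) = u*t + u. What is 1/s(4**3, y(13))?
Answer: 127/262 ≈ 0.48473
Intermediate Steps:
d(t, u) = -u/2 - t*u/2 (d(t, u) = -(u*t + u)/2 = -(t*u + u)/2 = -(u + t*u)/2 = -u/2 - t*u/2)
y(h) = 2 - h*(h - h*(1 + h)/2) (y(h) = 2 - (h + h)*(h - h*(1 + h)/2)/2 = 2 - 2*h*(h - h*(1 + h)/2)/2 = 2 - h*(h - h*(1 + h)/2))
s(N, l) = (N + 2*l)/l
1/s(4**3, y(13)) = 1/(2 + 4**3/(2 + (1/2)*13**3 - 1/2*13**2)) = 1/(2 + 64/(2 + (1/2)*2197 - 1/2*169)) = 1/(2 + 64/(2 + 2197/2 - 169/2)) = 1/(2 + 64/1016) = 1/(2 + 64*(1/1016)) = 1/(2 + 8/127) = 1/(262/127) = 127/262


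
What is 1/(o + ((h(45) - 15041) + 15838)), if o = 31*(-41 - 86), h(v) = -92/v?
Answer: -45/141392 ≈ -0.00031826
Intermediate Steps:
o = -3937 (o = 31*(-127) = -3937)
1/(o + ((h(45) - 15041) + 15838)) = 1/(-3937 + ((-92/45 - 15041) + 15838)) = 1/(-3937 + (-676937/45 + 15838)) = 1/(-3937 + 35773/45) = 1/(-141392/45) = -45/141392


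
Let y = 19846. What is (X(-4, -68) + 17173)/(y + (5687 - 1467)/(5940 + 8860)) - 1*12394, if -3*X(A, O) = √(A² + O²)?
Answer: -182008686874/14686251 - 2960*√290/44058753 ≈ -12393.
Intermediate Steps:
X(A, O) = -√(A² + O²)/3
(X(-4, -68) + 17173)/(y + (5687 - 1467)/(5940 + 8860)) - 1*12394 = (-√((-4)² + (-68)²)/3 + 17173)/(19846 + (5687 - 1467)/(5940 + 8860)) - 1*12394 = (-√(16 + 4624)/3 + 17173)/(19846 + 4220/14800) - 12394 = (-4*√290/3 + 17173)/(19846 + 4220*(1/14800)) - 12394 = (-4*√290/3 + 17173)/(19846 + 211/740) - 12394 = (-4*√290/3 + 17173)/(14686251/740) - 12394 = (17173 - 4*√290/3)*(740/14686251) - 12394 = (12708020/14686251 - 2960*√290/44058753) - 12394 = -182008686874/14686251 - 2960*√290/44058753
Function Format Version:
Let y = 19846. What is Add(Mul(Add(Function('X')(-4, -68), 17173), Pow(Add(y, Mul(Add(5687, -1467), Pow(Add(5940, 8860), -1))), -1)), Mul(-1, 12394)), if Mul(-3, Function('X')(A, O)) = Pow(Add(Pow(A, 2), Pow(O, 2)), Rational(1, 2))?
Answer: Add(Rational(-182008686874, 14686251), Mul(Rational(-2960, 44058753), Pow(290, Rational(1, 2)))) ≈ -12393.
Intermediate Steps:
Function('X')(A, O) = Mul(Rational(-1, 3), Pow(Add(Pow(A, 2), Pow(O, 2)), Rational(1, 2)))
Add(Mul(Add(Function('X')(-4, -68), 17173), Pow(Add(y, Mul(Add(5687, -1467), Pow(Add(5940, 8860), -1))), -1)), Mul(-1, 12394)) = Add(Mul(Add(Mul(Rational(-1, 3), Pow(Add(Pow(-4, 2), Pow(-68, 2)), Rational(1, 2))), 17173), Pow(Add(19846, Mul(Add(5687, -1467), Pow(Add(5940, 8860), -1))), -1)), Mul(-1, 12394)) = Add(Mul(Add(Mul(Rational(-1, 3), Pow(Add(16, 4624), Rational(1, 2))), 17173), Pow(Add(19846, Mul(4220, Pow(14800, -1))), -1)), -12394) = Add(Mul(Add(Mul(Rational(-1, 3), Pow(4640, Rational(1, 2))), 17173), Pow(Add(19846, Mul(4220, Rational(1, 14800))), -1)), -12394) = Add(Mul(Add(Mul(Rational(-1, 3), Mul(4, Pow(290, Rational(1, 2)))), 17173), Pow(Add(19846, Rational(211, 740)), -1)), -12394) = Add(Mul(Add(Mul(Rational(-4, 3), Pow(290, Rational(1, 2))), 17173), Pow(Rational(14686251, 740), -1)), -12394) = Add(Mul(Add(17173, Mul(Rational(-4, 3), Pow(290, Rational(1, 2)))), Rational(740, 14686251)), -12394) = Add(Add(Rational(12708020, 14686251), Mul(Rational(-2960, 44058753), Pow(290, Rational(1, 2)))), -12394) = Add(Rational(-182008686874, 14686251), Mul(Rational(-2960, 44058753), Pow(290, Rational(1, 2))))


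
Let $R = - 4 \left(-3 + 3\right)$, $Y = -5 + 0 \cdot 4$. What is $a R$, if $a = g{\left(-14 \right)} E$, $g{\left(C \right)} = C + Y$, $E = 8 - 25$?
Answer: $0$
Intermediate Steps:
$Y = -5$ ($Y = -5 + 0 = -5$)
$R = 0$ ($R = \left(-4\right) 0 = 0$)
$E = -17$
$g{\left(C \right)} = -5 + C$ ($g{\left(C \right)} = C - 5 = -5 + C$)
$a = 323$ ($a = \left(-5 - 14\right) \left(-17\right) = \left(-19\right) \left(-17\right) = 323$)
$a R = 323 \cdot 0 = 0$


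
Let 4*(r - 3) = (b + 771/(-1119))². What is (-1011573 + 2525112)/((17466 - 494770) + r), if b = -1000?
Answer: -842308670124/126304855267 ≈ -6.6689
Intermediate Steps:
r = 139322457597/556516 (r = 3 + (-1000 + 771/(-1119))²/4 = 3 + (-1000 + 771*(-1/1119))²/4 = 3 + (-1000 - 257/373)²/4 = 3 + (-373257/373)²/4 = 3 + (¼)*(139320788049/139129) = 3 + 139320788049/556516 = 139322457597/556516 ≈ 2.5035e+5)
(-1011573 + 2525112)/((17466 - 494770) + r) = (-1011573 + 2525112)/((17466 - 494770) + 139322457597/556516) = 1513539/(-477304 + 139322457597/556516) = 1513539/(-126304855267/556516) = 1513539*(-556516/126304855267) = -842308670124/126304855267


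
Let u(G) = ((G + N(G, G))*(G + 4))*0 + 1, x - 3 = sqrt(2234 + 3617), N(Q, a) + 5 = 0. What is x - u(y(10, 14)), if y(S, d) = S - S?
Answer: 2 + sqrt(5851) ≈ 78.492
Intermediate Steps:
N(Q, a) = -5 (N(Q, a) = -5 + 0 = -5)
y(S, d) = 0
x = 3 + sqrt(5851) (x = 3 + sqrt(2234 + 3617) = 3 + sqrt(5851) ≈ 79.492)
u(G) = 1 (u(G) = ((G - 5)*(G + 4))*0 + 1 = ((-5 + G)*(4 + G))*0 + 1 = 0 + 1 = 1)
x - u(y(10, 14)) = (3 + sqrt(5851)) - 1*1 = (3 + sqrt(5851)) - 1 = 2 + sqrt(5851)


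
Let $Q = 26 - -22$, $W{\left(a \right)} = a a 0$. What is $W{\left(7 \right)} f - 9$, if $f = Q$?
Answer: $-9$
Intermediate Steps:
$W{\left(a \right)} = 0$ ($W{\left(a \right)} = a^{2} \cdot 0 = 0$)
$Q = 48$ ($Q = 26 + 22 = 48$)
$f = 48$
$W{\left(7 \right)} f - 9 = 0 \cdot 48 - 9 = 0 - 9 = -9$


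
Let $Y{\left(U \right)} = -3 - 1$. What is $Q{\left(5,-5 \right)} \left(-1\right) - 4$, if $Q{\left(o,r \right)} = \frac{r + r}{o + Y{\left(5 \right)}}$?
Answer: $6$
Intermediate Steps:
$Y{\left(U \right)} = -4$
$Q{\left(o,r \right)} = \frac{2 r}{-4 + o}$ ($Q{\left(o,r \right)} = \frac{r + r}{o - 4} = \frac{2 r}{-4 + o}$)
$Q{\left(5,-5 \right)} \left(-1\right) - 4 = 2 \left(-5\right) \frac{1}{-4 + 5} \left(-1\right) - 4 = 2 \left(-5\right) 1^{-1} \left(-1\right) - 4 = 2 \left(-5\right) 1 \left(-1\right) - 4 = \left(-10\right) \left(-1\right) - 4 = 10 - 4 = 6$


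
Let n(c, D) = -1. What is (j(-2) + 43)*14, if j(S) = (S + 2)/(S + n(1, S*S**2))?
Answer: 602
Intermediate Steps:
j(S) = (2 + S)/(-1 + S) (j(S) = (S + 2)/(S - 1) = (2 + S)/(-1 + S))
(j(-2) + 43)*14 = ((2 - 2)/(-1 - 2) + 43)*14 = (0/(-3) + 43)*14 = (-1/3*0 + 43)*14 = (0 + 43)*14 = 43*14 = 602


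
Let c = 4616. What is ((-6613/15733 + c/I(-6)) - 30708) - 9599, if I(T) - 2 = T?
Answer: -652312526/15733 ≈ -41461.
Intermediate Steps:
I(T) = 2 + T
((-6613/15733 + c/I(-6)) - 30708) - 9599 = ((-6613/15733 + 4616/(2 - 6)) - 30708) - 9599 = ((-6613*1/15733 + 4616/(-4)) - 30708) - 9599 = ((-6613/15733 + 4616*(-¼)) - 30708) - 9599 = ((-6613/15733 - 1154) - 30708) - 9599 = (-18162495/15733 - 30708) - 9599 = -501291459/15733 - 9599 = -652312526/15733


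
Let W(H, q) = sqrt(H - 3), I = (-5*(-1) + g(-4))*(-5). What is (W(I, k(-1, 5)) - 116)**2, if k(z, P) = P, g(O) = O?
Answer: 13448 - 464*I*sqrt(2) ≈ 13448.0 - 656.2*I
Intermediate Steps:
I = -5 (I = (-5*(-1) - 4)*(-5) = (5 - 4)*(-5) = 1*(-5) = -5)
W(H, q) = sqrt(-3 + H)
(W(I, k(-1, 5)) - 116)**2 = (sqrt(-3 - 5) - 116)**2 = (sqrt(-8) - 116)**2 = (2*I*sqrt(2) - 116)**2 = (-116 + 2*I*sqrt(2))**2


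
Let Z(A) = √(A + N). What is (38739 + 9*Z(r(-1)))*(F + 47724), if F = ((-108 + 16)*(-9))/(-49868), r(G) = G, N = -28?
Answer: 23048732689839/12467 + 5354774109*I*√29/12467 ≈ 1.8488e+9 + 2.313e+6*I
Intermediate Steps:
Z(A) = √(-28 + A) (Z(A) = √(A - 28) = √(-28 + A))
F = -207/12467 (F = -92*(-9)*(-1/49868) = 828*(-1/49868) = -207/12467 ≈ -0.016604)
(38739 + 9*Z(r(-1)))*(F + 47724) = (38739 + 9*√(-28 - 1))*(-207/12467 + 47724) = (38739 + 9*√(-29))*(594974901/12467) = (38739 + 9*(I*√29))*(594974901/12467) = (38739 + 9*I*√29)*(594974901/12467) = 23048732689839/12467 + 5354774109*I*√29/12467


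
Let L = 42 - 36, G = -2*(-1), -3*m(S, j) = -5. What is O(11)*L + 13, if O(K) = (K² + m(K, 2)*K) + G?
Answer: 861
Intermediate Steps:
m(S, j) = 5/3 (m(S, j) = -⅓*(-5) = 5/3)
G = 2
O(K) = 2 + K² + 5*K/3 (O(K) = (K² + 5*K/3) + 2 = 2 + K² + 5*K/3)
L = 6
O(11)*L + 13 = (2 + 11² + (5/3)*11)*6 + 13 = (2 + 121 + 55/3)*6 + 13 = (424/3)*6 + 13 = 848 + 13 = 861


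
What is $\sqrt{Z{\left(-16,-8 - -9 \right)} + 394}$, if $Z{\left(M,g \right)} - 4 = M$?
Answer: $\sqrt{382} \approx 19.545$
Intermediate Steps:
$Z{\left(M,g \right)} = 4 + M$
$\sqrt{Z{\left(-16,-8 - -9 \right)} + 394} = \sqrt{\left(4 - 16\right) + 394} = \sqrt{-12 + 394} = \sqrt{382}$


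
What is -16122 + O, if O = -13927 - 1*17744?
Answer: -47793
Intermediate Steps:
O = -31671 (O = -13927 - 17744 = -31671)
-16122 + O = -16122 - 31671 = -47793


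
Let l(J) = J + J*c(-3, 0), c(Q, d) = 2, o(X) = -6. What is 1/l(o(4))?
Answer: -1/18 ≈ -0.055556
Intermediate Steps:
l(J) = 3*J (l(J) = J + J*2 = J + 2*J = 3*J)
1/l(o(4)) = 1/(3*(-6)) = 1/(-18) = -1/18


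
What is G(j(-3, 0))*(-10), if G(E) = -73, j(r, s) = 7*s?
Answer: 730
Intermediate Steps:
G(j(-3, 0))*(-10) = -73*(-10) = 730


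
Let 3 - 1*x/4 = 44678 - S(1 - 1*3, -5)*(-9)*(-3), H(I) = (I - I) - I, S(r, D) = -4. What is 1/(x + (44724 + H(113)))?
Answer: -1/134521 ≈ -7.4338e-6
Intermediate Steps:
H(I) = -I (H(I) = 0 - I = -I)
x = -179132 (x = 12 - 4*(44678 - (-4*(-9))*(-3)) = 12 - 4*(44678 - 36*(-3)) = 12 - 4*(44678 - 1*(-108)) = 12 - 4*(44678 + 108) = 12 - 4*44786 = 12 - 179144 = -179132)
1/(x + (44724 + H(113))) = 1/(-179132 + (44724 - 1*113)) = 1/(-179132 + (44724 - 113)) = 1/(-179132 + 44611) = 1/(-134521) = -1/134521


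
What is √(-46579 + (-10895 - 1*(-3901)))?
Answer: 13*I*√317 ≈ 231.46*I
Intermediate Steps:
√(-46579 + (-10895 - 1*(-3901))) = √(-46579 + (-10895 + 3901)) = √(-46579 - 6994) = √(-53573) = 13*I*√317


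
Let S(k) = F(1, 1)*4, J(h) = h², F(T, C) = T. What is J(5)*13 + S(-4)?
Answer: 329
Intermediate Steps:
S(k) = 4 (S(k) = 1*4 = 4)
J(5)*13 + S(-4) = 5²*13 + 4 = 25*13 + 4 = 325 + 4 = 329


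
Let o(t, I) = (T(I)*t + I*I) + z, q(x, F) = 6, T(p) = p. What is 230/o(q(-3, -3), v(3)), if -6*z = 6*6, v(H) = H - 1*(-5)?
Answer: 115/53 ≈ 2.1698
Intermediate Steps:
v(H) = 5 + H (v(H) = H + 5 = 5 + H)
z = -6 ≈ -6.0000
o(t, I) = -6 + I**2 + I*t (o(t, I) = (I*t + I*I) - 6 = (I*t + I**2) - 6 = (I**2 + I*t) - 6 = -6 + I**2 + I*t)
230/o(q(-3, -3), v(3)) = 230/(-6 + (5 + 3)**2 + (5 + 3)*6) = 230/(-6 + 8**2 + 8*6) = 230/(-6 + 64 + 48) = 230/106 = 230*(1/106) = 115/53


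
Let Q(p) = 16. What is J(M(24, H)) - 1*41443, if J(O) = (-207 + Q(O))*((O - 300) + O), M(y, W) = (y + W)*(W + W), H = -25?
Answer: -3243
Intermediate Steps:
M(y, W) = 2*W*(W + y) (M(y, W) = (W + y)*(2*W) = 2*W*(W + y))
J(O) = 57300 - 382*O (J(O) = (-207 + 16)*((O - 300) + O) = -191*((-300 + O) + O) = -191*(-300 + 2*O) = 57300 - 382*O)
J(M(24, H)) - 1*41443 = (57300 - 764*(-25)*(-25 + 24)) - 1*41443 = (57300 - 764*(-25)*(-1)) - 41443 = (57300 - 382*50) - 41443 = (57300 - 19100) - 41443 = 38200 - 41443 = -3243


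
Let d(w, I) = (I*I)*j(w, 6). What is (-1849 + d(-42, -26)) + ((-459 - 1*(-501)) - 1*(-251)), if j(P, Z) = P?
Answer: -29948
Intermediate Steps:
d(w, I) = w*I² (d(w, I) = (I*I)*w = I²*w = w*I²)
(-1849 + d(-42, -26)) + ((-459 - 1*(-501)) - 1*(-251)) = (-1849 - 42*(-26)²) + ((-459 - 1*(-501)) - 1*(-251)) = (-1849 - 42*676) + ((-459 + 501) + 251) = (-1849 - 28392) + (42 + 251) = -30241 + 293 = -29948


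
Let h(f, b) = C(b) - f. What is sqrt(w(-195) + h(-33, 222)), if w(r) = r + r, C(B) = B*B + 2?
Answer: sqrt(48929) ≈ 221.20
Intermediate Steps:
C(B) = 2 + B**2 (C(B) = B**2 + 2 = 2 + B**2)
h(f, b) = 2 + b**2 - f (h(f, b) = (2 + b**2) - f = 2 + b**2 - f)
w(r) = 2*r
sqrt(w(-195) + h(-33, 222)) = sqrt(2*(-195) + (2 + 222**2 - 1*(-33))) = sqrt(-390 + (2 + 49284 + 33)) = sqrt(-390 + 49319) = sqrt(48929)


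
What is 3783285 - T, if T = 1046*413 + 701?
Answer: 3350586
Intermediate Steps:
T = 432699 (T = 431998 + 701 = 432699)
3783285 - T = 3783285 - 1*432699 = 3783285 - 432699 = 3350586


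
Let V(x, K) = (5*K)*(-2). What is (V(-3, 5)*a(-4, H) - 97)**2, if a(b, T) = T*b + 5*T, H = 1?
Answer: 21609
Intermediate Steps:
V(x, K) = -10*K
a(b, T) = 5*T + T*b
(V(-3, 5)*a(-4, H) - 97)**2 = ((-10*5)*(1*(5 - 4)) - 97)**2 = (-50 - 97)**2 = (-147)**2 = 21609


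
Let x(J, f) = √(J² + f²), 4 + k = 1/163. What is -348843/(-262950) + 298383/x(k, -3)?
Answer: 116281/87650 + 16212143*√73658/73658 ≈ 59737.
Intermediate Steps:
k = -651/163 (k = -4 + 1/163 = -651/163 ≈ -3.9939)
-348843/(-262950) + 298383/x(k, -3) = -348843/(-262950) + 298383/(√((-651/163)² + (-3)²)) = -348843*(-1/262950) + 298383/(√(423801/26569 + 9)) = 116281/87650 + 298383/(√(662922/26569)) = 116281/87650 + 298383/((3*√73658/163)) = 116281/87650 + 298383*(163*√73658/220974) = 116281/87650 + 16212143*√73658/73658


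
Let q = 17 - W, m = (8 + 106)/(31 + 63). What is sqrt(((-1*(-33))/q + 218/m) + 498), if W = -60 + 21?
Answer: sqrt(1727887854)/1596 ≈ 26.045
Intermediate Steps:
m = 57/47 (m = 114/94 = 114*(1/94) = 57/47 ≈ 1.2128)
W = -39
q = 56 (q = 17 - 1*(-39) = 17 + 39 = 56)
sqrt(((-1*(-33))/q + 218/m) + 498) = sqrt((-1*(-33)/56 + 218/(57/47)) + 498) = sqrt((33*(1/56) + 218*(47/57)) + 498) = sqrt((33/56 + 10246/57) + 498) = sqrt(575657/3192 + 498) = sqrt(2165273/3192) = sqrt(1727887854)/1596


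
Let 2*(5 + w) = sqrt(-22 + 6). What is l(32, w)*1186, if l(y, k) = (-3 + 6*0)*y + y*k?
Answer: -303616 + 75904*I ≈ -3.0362e+5 + 75904.0*I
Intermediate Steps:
w = -5 + 2*I (w = -5 + sqrt(-22 + 6)/2 = -5 + sqrt(-16)/2 = -5 + (4*I)/2 = -5 + 2*I ≈ -5.0 + 2.0*I)
l(y, k) = -3*y + k*y (l(y, k) = (-3 + 0)*y + k*y = -3*y + k*y)
l(32, w)*1186 = (32*(-3 + (-5 + 2*I)))*1186 = (32*(-8 + 2*I))*1186 = (-256 + 64*I)*1186 = -303616 + 75904*I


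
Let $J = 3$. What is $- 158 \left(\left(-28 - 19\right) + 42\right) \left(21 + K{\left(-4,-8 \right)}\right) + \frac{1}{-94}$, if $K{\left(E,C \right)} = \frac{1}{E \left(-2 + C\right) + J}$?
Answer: $\frac{67130997}{4042} \approx 16608.0$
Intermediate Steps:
$K{\left(E,C \right)} = \frac{1}{3 + E \left(-2 + C\right)}$ ($K{\left(E,C \right)} = \frac{1}{E \left(-2 + C\right) + 3} = \frac{1}{3 + E \left(-2 + C\right)}$)
$- 158 \left(\left(-28 - 19\right) + 42\right) \left(21 + K{\left(-4,-8 \right)}\right) + \frac{1}{-94} = - 158 \left(\left(-28 - 19\right) + 42\right) \left(21 + \frac{1}{3 - -8 - -32}\right) + \frac{1}{-94} = - 158 \left(-47 + 42\right) \left(21 + \frac{1}{3 + 8 + 32}\right) - \frac{1}{94} = - 158 \left(- 5 \left(21 + \frac{1}{43}\right)\right) - \frac{1}{94} = - 158 \left(\left(-5\right) \frac{904}{43}\right) - \frac{1}{94} = \left(-158\right) \left(- \frac{4520}{43}\right) - \frac{1}{94} = \frac{714160}{43} - \frac{1}{94} = \frac{67130997}{4042}$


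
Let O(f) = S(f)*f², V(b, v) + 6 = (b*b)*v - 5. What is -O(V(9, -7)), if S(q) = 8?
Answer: -2672672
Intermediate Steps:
V(b, v) = -11 + v*b² (V(b, v) = -6 + ((b*b)*v - 5) = -6 + (b²*v - 5) = -6 + (v*b² - 5) = -6 + (-5 + v*b²) = -11 + v*b²)
O(f) = 8*f²
-O(V(9, -7)) = -8*(-11 - 7*9²)² = -8*(-11 - 7*81)² = -8*(-11 - 567)² = -8*(-578)² = -8*334084 = -1*2672672 = -2672672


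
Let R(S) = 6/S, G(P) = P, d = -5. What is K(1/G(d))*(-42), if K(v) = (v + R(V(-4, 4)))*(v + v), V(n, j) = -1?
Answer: -2604/25 ≈ -104.16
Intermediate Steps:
K(v) = 2*v*(-6 + v) (K(v) = (v + 6/(-1))*(v + v) = (v + 6*(-1))*(2*v) = (v - 6)*(2*v) = (-6 + v)*(2*v) = 2*v*(-6 + v))
K(1/G(d))*(-42) = (2*(-6 + 1/(-5))/(-5))*(-42) = (2*(-⅕)*(-6 - ⅕))*(-42) = (2*(-⅕)*(-31/5))*(-42) = (62/25)*(-42) = -2604/25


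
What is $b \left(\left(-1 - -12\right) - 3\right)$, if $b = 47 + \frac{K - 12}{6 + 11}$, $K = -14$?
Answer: $\frac{6184}{17} \approx 363.76$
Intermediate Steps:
$b = \frac{773}{17}$ ($b = 47 + \frac{-14 - 12}{6 + 11} = 47 + \frac{-14 - 12}{17} = 47 + \left(-14 - 12\right) \frac{1}{17} = 47 - \frac{26}{17} = \frac{773}{17} \approx 45.471$)
$b \left(\left(-1 - -12\right) - 3\right) = \frac{773 \left(\left(-1 - -12\right) - 3\right)}{17} = \frac{773 \left(\left(-1 + 12\right) - 3\right)}{17} = \frac{773 \left(11 - 3\right)}{17} = \frac{773}{17} \cdot 8 = \frac{6184}{17}$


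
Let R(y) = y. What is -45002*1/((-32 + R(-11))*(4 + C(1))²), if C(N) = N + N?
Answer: 22501/774 ≈ 29.071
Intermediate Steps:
C(N) = 2*N
-45002*1/((-32 + R(-11))*(4 + C(1))²) = -45002*1/((-32 - 11)*(4 + 2*1)²) = -45002*(-1/(43*(4 + 2)²)) = -45002/((-43*6²)) = -45002/((-43*36)) = -45002/(-1548) = -45002*(-1/1548) = 22501/774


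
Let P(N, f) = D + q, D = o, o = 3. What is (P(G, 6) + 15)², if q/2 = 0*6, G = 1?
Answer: 324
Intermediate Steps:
D = 3
q = 0 (q = 2*(0*6) = 2*0 = 0)
P(N, f) = 3 (P(N, f) = 3 + 0 = 3)
(P(G, 6) + 15)² = (3 + 15)² = 18² = 324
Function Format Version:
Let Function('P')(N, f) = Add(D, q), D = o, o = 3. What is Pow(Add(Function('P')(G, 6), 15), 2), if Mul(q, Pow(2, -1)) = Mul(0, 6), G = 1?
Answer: 324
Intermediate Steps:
D = 3
q = 0 (q = Mul(2, Mul(0, 6)) = Mul(2, 0) = 0)
Function('P')(N, f) = 3 (Function('P')(N, f) = Add(3, 0) = 3)
Pow(Add(Function('P')(G, 6), 15), 2) = Pow(Add(3, 15), 2) = Pow(18, 2) = 324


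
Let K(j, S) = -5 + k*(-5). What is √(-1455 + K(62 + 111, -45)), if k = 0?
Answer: 2*I*√365 ≈ 38.21*I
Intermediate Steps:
K(j, S) = -5 (K(j, S) = -5 + 0*(-5) = -5 + 0 = -5)
√(-1455 + K(62 + 111, -45)) = √(-1455 - 5) = √(-1460) = 2*I*√365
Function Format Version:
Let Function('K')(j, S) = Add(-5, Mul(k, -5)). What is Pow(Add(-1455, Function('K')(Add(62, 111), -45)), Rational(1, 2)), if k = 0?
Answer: Mul(2, I, Pow(365, Rational(1, 2))) ≈ Mul(38.210, I)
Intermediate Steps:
Function('K')(j, S) = -5 (Function('K')(j, S) = Add(-5, Mul(0, -5)) = Add(-5, 0) = -5)
Pow(Add(-1455, Function('K')(Add(62, 111), -45)), Rational(1, 2)) = Pow(Add(-1455, -5), Rational(1, 2)) = Pow(-1460, Rational(1, 2)) = Mul(2, I, Pow(365, Rational(1, 2)))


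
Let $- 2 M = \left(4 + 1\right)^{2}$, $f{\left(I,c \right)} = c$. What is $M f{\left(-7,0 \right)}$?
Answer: $0$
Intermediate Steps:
$M = - \frac{25}{2}$ ($M = - \frac{\left(4 + 1\right)^{2}}{2} = - \frac{5^{2}}{2} = \left(- \frac{1}{2}\right) 25 = - \frac{25}{2} \approx -12.5$)
$M f{\left(-7,0 \right)} = \left(- \frac{25}{2}\right) 0 = 0$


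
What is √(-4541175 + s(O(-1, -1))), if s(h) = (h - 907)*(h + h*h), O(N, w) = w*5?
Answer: I*√4559415 ≈ 2135.3*I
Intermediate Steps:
O(N, w) = 5*w
s(h) = (-907 + h)*(h + h²)
√(-4541175 + s(O(-1, -1))) = √(-4541175 + (5*(-1))*(-907 + (5*(-1))² - 4530*(-1))) = √(-4541175 - 5*(-907 + (-5)² - 906*(-5))) = √(-4541175 - 5*(-907 + 25 + 4530)) = √(-4541175 - 5*3648) = √(-4541175 - 18240) = √(-4559415) = I*√4559415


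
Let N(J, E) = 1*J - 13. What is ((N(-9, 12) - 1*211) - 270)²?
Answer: 253009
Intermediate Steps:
N(J, E) = -13 + J (N(J, E) = J - 13 = -13 + J)
((N(-9, 12) - 1*211) - 270)² = (((-13 - 9) - 1*211) - 270)² = ((-22 - 211) - 270)² = (-233 - 270)² = (-503)² = 253009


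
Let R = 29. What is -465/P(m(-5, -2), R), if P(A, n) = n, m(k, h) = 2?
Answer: -465/29 ≈ -16.034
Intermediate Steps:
-465/P(m(-5, -2), R) = -465/29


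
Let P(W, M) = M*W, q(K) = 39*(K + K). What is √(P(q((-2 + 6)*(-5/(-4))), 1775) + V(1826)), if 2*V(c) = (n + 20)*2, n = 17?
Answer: √692287 ≈ 832.04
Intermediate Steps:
V(c) = 37 (V(c) = ((17 + 20)*2)/2 = (37*2)/2 = (½)*74 = 37)
q(K) = 78*K (q(K) = 39*(2*K) = 78*K)
√(P(q((-2 + 6)*(-5/(-4))), 1775) + V(1826)) = √(1775*(78*((-2 + 6)*(-5/(-4)))) + 37) = √(1775*(78*(4*(-5*(-¼)))) + 37) = √(1775*(78*(4*(5/4))) + 37) = √(1775*(78*5) + 37) = √(1775*390 + 37) = √(692250 + 37) = √692287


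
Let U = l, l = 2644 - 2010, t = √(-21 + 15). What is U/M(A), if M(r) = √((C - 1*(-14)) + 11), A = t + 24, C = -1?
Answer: 317*√6/6 ≈ 129.41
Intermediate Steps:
t = I*√6 (t = √(-6) = I*√6 ≈ 2.4495*I)
l = 634
U = 634
A = 24 + I*√6 (A = I*√6 + 24 = 24 + I*√6 ≈ 24.0 + 2.4495*I)
M(r) = 2*√6 (M(r) = √((-1 - 1*(-14)) + 11) = √((-1 + 14) + 11) = √(13 + 11) = √24 = 2*√6)
U/M(A) = 634/((2*√6)) = 634*(√6/12) = 317*√6/6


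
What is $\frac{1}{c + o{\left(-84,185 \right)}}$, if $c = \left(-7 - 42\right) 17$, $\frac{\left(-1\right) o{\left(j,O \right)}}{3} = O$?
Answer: $- \frac{1}{1388} \approx -0.00072046$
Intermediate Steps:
$o{\left(j,O \right)} = - 3 O$
$c = -833$ ($c = \left(-49\right) 17 = -833$)
$\frac{1}{c + o{\left(-84,185 \right)}} = \frac{1}{-833 - 555} = \frac{1}{-1388} = - \frac{1}{1388}$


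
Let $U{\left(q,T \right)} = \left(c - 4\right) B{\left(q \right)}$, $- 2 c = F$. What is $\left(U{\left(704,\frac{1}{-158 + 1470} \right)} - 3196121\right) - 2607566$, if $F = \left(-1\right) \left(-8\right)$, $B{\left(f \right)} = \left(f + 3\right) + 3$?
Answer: $-5809367$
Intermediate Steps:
$B{\left(f \right)} = 6 + f$ ($B{\left(f \right)} = \left(3 + f\right) + 3 = 6 + f$)
$F = 8$
$c = -4$ ($c = \left(- \frac{1}{2}\right) 8 = -4$)
$U{\left(q,T \right)} = -48 - 8 q$ ($U{\left(q,T \right)} = \left(-4 - 4\right) \left(6 + q\right) = - 8 \left(6 + q\right) = -48 - 8 q$)
$\left(U{\left(704,\frac{1}{-158 + 1470} \right)} - 3196121\right) - 2607566 = \left(\left(-48 - 5632\right) - 3196121\right) - 2607566 = \left(-5680 - 3196121\right) - 2607566 = -3201801 - 2607566 = -5809367$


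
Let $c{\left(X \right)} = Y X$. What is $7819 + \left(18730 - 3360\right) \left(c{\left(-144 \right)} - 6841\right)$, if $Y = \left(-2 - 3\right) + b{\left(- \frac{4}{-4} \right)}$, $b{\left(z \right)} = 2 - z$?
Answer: $-96285231$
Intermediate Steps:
$Y = -4$ ($Y = \left(-2 - 3\right) + \left(2 - - \frac{4}{-4}\right) = \left(-2 - 3\right) + \left(2 - \left(-4\right) \left(- \frac{1}{4}\right)\right) = -5 + \left(2 - 1\right) = -5 + 1 = -4$)
$c{\left(X \right)} = - 4 X$
$7819 + \left(18730 - 3360\right) \left(c{\left(-144 \right)} - 6841\right) = 7819 + \left(18730 - 3360\right) \left(\left(-4\right) \left(-144\right) - 6841\right) = 7819 + 15370 \left(576 - 6841\right) = 7819 + 15370 \left(-6265\right) = 7819 - 96293050 = -96285231$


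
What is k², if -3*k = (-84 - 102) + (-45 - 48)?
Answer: 8649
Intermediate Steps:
k = 93 (k = -((-84 - 102) + (-45 - 48))/3 = -(-186 - 93)/3 = -⅓*(-279) = 93)
k² = 93² = 8649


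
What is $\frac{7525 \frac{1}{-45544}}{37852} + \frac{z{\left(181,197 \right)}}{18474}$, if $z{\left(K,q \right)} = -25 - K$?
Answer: $- \frac{177634451689}{15923955154656} \approx -0.011155$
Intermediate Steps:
$\frac{7525 \frac{1}{-45544}}{37852} + \frac{z{\left(181,197 \right)}}{18474} = \frac{7525 \frac{1}{-45544}}{37852} + \frac{-25 - 181}{18474} = 7525 \left(- \frac{1}{45544}\right) \frac{1}{37852} + \left(-25 - 181\right) \frac{1}{18474} = \left(- \frac{7525}{45544}\right) \frac{1}{37852} - \frac{103}{9237} = - \frac{7525}{1723931488} - \frac{103}{9237} = - \frac{177634451689}{15923955154656}$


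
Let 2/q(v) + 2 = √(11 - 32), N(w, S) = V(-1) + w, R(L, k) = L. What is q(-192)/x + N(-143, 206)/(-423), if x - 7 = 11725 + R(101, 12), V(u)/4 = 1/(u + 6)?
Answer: 4673847/13903775 - 2*I*√21/295825 ≈ 0.33616 - 3.0982e-5*I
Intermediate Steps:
V(u) = 4/(6 + u) (V(u) = 4/(u + 6) = 4/(6 + u))
N(w, S) = ⅘ + w (N(w, S) = 4/(6 - 1) + w = 4/5 + w = 4*(⅕) + w = ⅘ + w)
x = 11833 (x = 7 + (11725 + 101) = 7 + 11826 = 11833)
q(v) = 2/(-2 + I*√21) (q(v) = 2/(-2 + √(11 - 32)) = 2/(-2 + √(-21)) = 2/(-2 + I*√21))
q(-192)/x + N(-143, 206)/(-423) = (-4/25 - 2*I*√21/25)/11833 + (⅘ - 143)/(-423) = (-4/25 - 2*I*√21/25)*(1/11833) - 711/5*(-1/423) = (-4/295825 - 2*I*√21/295825) + 79/235 = 4673847/13903775 - 2*I*√21/295825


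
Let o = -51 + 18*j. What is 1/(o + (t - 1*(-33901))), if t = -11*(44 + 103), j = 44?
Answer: 1/33025 ≈ 3.0280e-5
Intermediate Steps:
o = 741 (o = -51 + 18*44 = -51 + 792 = 741)
t = -1617 (t = -11*147 = -1617)
1/(o + (t - 1*(-33901))) = 1/(741 + (-1617 - 1*(-33901))) = 1/(741 + (-1617 + 33901)) = 1/(741 + 32284) = 1/33025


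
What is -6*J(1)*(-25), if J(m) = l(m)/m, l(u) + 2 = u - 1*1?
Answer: -300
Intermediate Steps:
l(u) = -3 + u (l(u) = -2 + (u - 1*1) = -2 + (u - 1) = -2 + (-1 + u) = -3 + u)
J(m) = (-3 + m)/m
-6*J(1)*(-25) = -6*(-3 + 1)/1*(-25) = -6*(-2)*(-25) = 12*(-25) = -300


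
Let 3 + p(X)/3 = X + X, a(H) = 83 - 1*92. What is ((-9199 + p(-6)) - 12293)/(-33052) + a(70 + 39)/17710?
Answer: 190561401/292675460 ≈ 0.65110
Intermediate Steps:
a(H) = -9 (a(H) = 83 - 92 = -9)
p(X) = -9 + 6*X (p(X) = -9 + 3*(X + X) = -9 + 3*(2*X) = -9 + 6*X)
((-9199 + p(-6)) - 12293)/(-33052) + a(70 + 39)/17710 = ((-9199 + (-9 + 6*(-6))) - 12293)/(-33052) - 9/17710 = ((-9199 + (-9 - 36)) - 12293)*(-1/33052) - 9*1/17710 = ((-9199 - 45) - 12293)*(-1/33052) - 9/17710 = (-9244 - 12293)*(-1/33052) - 9/17710 = -21537*(-1/33052) - 9/17710 = 21537/33052 - 9/17710 = 190561401/292675460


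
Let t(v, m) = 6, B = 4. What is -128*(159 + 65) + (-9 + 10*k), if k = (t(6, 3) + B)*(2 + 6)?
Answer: -27881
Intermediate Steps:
k = 80 (k = (6 + 4)*(2 + 6) = 10*8 = 80)
-128*(159 + 65) + (-9 + 10*k) = -128*(159 + 65) + (-9 + 10*80) = -128*224 + (-9 + 800) = -28672 + 791 = -27881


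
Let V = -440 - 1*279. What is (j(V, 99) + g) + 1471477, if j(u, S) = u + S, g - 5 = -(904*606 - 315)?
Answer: 923353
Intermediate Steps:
V = -719 (V = -440 - 279 = -719)
g = -547504 (g = 5 - (904*606 - 315) = 5 - (547824 - 315) = 5 - 1*547509 = 5 - 547509 = -547504)
j(u, S) = S + u
(j(V, 99) + g) + 1471477 = ((99 - 719) - 547504) + 1471477 = (-620 - 547504) + 1471477 = -548124 + 1471477 = 923353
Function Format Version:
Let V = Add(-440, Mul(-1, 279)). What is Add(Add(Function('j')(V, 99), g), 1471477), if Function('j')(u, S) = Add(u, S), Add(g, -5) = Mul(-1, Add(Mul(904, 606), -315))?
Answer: 923353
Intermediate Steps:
V = -719 (V = Add(-440, -279) = -719)
g = -547504 (g = Add(5, Mul(-1, Add(Mul(904, 606), -315))) = Add(5, Mul(-1, Add(547824, -315))) = Add(5, Mul(-1, 547509)) = Add(5, -547509) = -547504)
Function('j')(u, S) = Add(S, u)
Add(Add(Function('j')(V, 99), g), 1471477) = Add(Add(Add(99, -719), -547504), 1471477) = Add(Add(-620, -547504), 1471477) = Add(-548124, 1471477) = 923353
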